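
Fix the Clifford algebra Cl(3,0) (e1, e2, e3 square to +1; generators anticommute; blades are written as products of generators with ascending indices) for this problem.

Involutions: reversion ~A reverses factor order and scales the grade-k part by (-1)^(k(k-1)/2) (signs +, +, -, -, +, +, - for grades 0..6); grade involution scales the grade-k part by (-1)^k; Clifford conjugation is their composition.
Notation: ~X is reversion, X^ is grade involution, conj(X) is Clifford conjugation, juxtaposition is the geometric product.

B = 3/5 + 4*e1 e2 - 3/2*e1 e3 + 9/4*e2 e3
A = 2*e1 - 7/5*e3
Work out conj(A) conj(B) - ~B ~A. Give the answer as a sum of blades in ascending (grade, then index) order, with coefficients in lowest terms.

first term: -33/10*e1 + 223/20*e2 - 54/25*e3 - 11/10*e1 e2 e3
second term: -9/10*e1 + 223/20*e2 - 96/25*e3 + 11/10*e1 e2 e3
Answer: -12/5*e1 + 42/25*e3 - 11/5*e1 e2 e3


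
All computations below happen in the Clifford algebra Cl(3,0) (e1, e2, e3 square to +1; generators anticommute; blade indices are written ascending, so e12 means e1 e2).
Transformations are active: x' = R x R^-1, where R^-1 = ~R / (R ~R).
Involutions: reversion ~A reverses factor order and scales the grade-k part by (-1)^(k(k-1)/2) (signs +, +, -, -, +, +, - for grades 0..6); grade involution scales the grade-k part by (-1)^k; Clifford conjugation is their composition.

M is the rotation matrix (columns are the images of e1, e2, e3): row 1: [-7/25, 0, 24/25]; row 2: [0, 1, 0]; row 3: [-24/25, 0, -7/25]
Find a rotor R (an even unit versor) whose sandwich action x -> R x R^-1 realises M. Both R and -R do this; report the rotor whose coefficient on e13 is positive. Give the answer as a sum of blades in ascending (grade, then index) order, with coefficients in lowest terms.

Method: write R = a + b12*e12 + b13*e13 + b23*e23 with a^2 + b12^2 + b13^2 + b23^2 = 1 (so R^-1 = ~R). Expanding the columns R e_j ~R gives tr M = 4a^2 - 1 and, from the antisymmetric part, M21 - M12 = -4a*b12, M13 - M31 = 4a*b13, M32 - M23 = -4a*b23.
Here tr M = 11/25, so a^2 = (1 + tr M)/4 = 9/25 and a = ±3/5. Taking a = 3/5: M21 - M12 = 0, M13 - M31 = 48/25, M32 - M23 = 0, giving b12 = 0, b13 = 4/5, b23 = 0, i.e. R = 3/5 + 4/5*e13.
Its e13 coefficient is already positive.
Answer: 3/5 + 4/5*e13. Note: both R and -R realise this M (trace 11/25); the covering map identifies them, and the e13-coefficient sign is the tie-breaker.


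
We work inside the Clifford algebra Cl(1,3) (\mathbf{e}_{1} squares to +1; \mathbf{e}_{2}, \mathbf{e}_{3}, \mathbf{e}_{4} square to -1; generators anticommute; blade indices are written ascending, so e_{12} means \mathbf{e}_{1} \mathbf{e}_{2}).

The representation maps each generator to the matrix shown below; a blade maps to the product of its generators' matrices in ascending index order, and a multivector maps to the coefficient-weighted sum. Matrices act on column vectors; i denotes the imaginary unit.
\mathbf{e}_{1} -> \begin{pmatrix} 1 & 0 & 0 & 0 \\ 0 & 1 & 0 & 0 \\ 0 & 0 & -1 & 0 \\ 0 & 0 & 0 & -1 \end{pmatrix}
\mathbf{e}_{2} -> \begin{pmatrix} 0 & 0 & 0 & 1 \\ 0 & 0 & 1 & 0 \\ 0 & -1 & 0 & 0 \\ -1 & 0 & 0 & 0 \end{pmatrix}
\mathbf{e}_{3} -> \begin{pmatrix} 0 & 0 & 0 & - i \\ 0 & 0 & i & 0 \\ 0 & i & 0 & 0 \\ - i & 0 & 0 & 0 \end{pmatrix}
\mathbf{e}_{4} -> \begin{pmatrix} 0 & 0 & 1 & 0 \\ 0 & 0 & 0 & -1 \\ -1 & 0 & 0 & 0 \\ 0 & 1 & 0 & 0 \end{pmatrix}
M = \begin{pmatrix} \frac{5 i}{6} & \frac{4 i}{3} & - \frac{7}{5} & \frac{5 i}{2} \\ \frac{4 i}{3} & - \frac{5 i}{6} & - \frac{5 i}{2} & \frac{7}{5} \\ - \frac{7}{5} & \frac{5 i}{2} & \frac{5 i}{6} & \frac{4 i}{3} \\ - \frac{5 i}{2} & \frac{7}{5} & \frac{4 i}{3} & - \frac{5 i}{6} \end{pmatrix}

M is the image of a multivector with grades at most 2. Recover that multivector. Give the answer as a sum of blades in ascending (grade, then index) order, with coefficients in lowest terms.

Method: the blade images are trace-orthogonal — tr(rho(e_A) rho(e_B)^-1) = 4 if A = B and 0 otherwise — and rho(e_A)^-1 = (e_A)^2 * rho(e_A) with (e_A)^2 = +1 or -1, so the coefficient of e_A in the preimage is (e_A)^2 * tr(M rho(e_A))/4.
Nonzero projections over blades of grade <= 2: e_{13}: (e_{13})^2 = +1, tr(M rho(e_{13})) = -10, coefficient -\frac{5}{2}; e_{14}: (e_{14})^2 = +1, tr(M rho(e_{14})) = - \frac{28}{5}, coefficient -\frac{7}{5}; e_{23}: (e_{23})^2 = -1, tr(M rho(e_{23})) = \frac{10}{3}, coefficient -\frac{5}{6}; e_{34}: (e_{34})^2 = -1, tr(M rho(e_{34})) = \frac{16}{3}, coefficient -\frac{4}{3}. Every other blade of grade <= 2 projects to 0.
Answer: -\frac{5}{2} e_{13} - \frac{7}{5} e_{14} - \frac{5}{6} e_{23} - \frac{4}{3} e_{34}


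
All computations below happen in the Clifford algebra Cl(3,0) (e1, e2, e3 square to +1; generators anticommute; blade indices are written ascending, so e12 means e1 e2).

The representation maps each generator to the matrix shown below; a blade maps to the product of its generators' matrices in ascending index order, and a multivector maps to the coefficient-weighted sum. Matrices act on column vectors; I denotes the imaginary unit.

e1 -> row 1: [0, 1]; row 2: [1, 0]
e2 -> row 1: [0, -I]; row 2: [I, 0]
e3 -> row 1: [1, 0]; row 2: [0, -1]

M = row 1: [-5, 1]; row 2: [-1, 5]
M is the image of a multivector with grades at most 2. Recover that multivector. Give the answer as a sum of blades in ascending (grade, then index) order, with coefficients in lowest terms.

Method: 1, rho(e1), rho(e2), rho(e3) form a trace-orthogonal basis of the 2x2 complex matrices (tr(X Y) = 2 if X = Y, else 0), so M = m0*1 + m1*rho(e1) + m2*rho(e2) + m3*rho(e3) with m0 = tr(M)/2 = 0, m1 = tr(M rho(e1))/2 = 0, m2 = tr(M rho(e2))/2 = I, m3 = tr(M rho(e3))/2 = -5.
Multiplying table entries, the bivector images are rho(e12) = I*rho(e3), rho(e13) = -I*rho(e2), rho(e23) = I*rho(e1); with real blade coefficients the real parts of m0..m3 are the coefficients of 1, e1, e2, e3 and the imaginary parts give the bivectors (e23: Im m1, e13: -Im m2, e12: Im m3).
Answer: -5*e3 - e13


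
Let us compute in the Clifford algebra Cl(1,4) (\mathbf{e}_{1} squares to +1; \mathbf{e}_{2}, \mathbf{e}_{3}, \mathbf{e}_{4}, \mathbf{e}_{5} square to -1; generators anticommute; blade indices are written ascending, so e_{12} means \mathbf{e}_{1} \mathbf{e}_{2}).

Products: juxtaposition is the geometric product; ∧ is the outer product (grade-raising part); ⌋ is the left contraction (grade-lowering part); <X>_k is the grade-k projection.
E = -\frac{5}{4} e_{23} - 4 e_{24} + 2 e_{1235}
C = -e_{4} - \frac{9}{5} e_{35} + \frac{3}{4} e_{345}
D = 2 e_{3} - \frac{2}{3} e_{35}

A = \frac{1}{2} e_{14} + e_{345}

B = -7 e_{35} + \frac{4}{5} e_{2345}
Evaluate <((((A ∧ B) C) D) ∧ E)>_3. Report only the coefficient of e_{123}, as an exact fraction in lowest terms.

step 1: \frac{7}{2} e_{1345}
step 2: \frac{21}{8} e_{1} - \frac{63}{10} e_{14} - \frac{7}{2} e_{135}
step 3: -\frac{7}{3} e_{1} + \frac{21}{4} e_{13} - 7 e_{15} + \frac{63}{5} e_{134} - \frac{7}{4} e_{135} - \frac{21}{5} e_{1345}
step 4: \frac{35}{12} e_{123} + \frac{28}{3} e_{124} + 21 e_{1234} + \frac{35}{4} e_{1235} + 28 e_{1245} - 7 e_{12345}
step 5: \frac{35}{12} e_{123} + \frac{28}{3} e_{124}
Answer: \frac{35}{12}


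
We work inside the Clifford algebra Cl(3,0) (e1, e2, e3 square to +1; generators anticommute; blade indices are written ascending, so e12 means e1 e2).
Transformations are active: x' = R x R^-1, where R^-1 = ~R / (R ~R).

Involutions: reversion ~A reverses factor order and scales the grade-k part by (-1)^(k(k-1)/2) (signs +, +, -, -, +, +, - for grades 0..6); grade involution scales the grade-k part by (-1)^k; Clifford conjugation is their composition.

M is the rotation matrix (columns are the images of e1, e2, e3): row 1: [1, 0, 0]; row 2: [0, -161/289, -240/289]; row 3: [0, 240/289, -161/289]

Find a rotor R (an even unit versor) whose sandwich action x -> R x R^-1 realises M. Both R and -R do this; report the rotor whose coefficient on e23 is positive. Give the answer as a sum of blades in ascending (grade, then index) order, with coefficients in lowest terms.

Method: write R = a + b12*e12 + b13*e13 + b23*e23 with a^2 + b12^2 + b13^2 + b23^2 = 1 (so R^-1 = ~R). Expanding the columns R e_j ~R gives tr M = 4a^2 - 1 and, from the antisymmetric part, M21 - M12 = -4a*b12, M13 - M31 = 4a*b13, M32 - M23 = -4a*b23.
Here tr M = -33/289, so a^2 = (1 + tr M)/4 = 64/289 and a = ±8/17. Taking a = 8/17: M21 - M12 = 0, M13 - M31 = 0, M32 - M23 = 480/289, giving b12 = 0, b13 = 0, b23 = -15/17, i.e. R = 8/17 - 15/17*e23.
Its e23 coefficient is negative, so report the other preimage -R.
Answer: -8/17 + 15/17*e23. Note: both R and -R realise this M (trace -33/289); the covering map identifies them, and the e23-coefficient sign is the tie-breaker.


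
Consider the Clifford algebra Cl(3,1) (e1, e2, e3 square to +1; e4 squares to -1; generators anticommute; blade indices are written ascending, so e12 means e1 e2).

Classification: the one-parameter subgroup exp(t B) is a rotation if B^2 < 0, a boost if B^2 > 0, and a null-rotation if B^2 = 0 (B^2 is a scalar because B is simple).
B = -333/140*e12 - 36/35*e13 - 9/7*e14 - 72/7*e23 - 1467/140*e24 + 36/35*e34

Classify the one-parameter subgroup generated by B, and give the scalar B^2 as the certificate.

B^2 term by term: the squares give (-333/140)^2*(e12)^2 + (-36/35)^2*(e13)^2 + (-9/7)^2*(e14)^2 + (-72/7)^2*(e23)^2 + (-1467/140)^2*(e24)^2 + (36/35)^2*(e34)^2 = 110889/19600*(-1) + 1296/1225*(-1) + 81/49*(+1) + 5184/49*(-1) + 2152089/19600*(+1) + 1296/1225*(+1) = 0 (each basis 2-blade squares to minus the product of its generators' squares); cross terms between blades sharing an index anticommute and cancel; the commuting (index-disjoint) pairs give grade-4 terms 2*c*c'*(blade product), which cancel blade by blade — e1234: -5994/1225 - 26406/1225 + 1296/49 = 0 — confirming B is simple. So B^2 = 0.
Answer: null-rotation, certificate B^2 = 0. The scalar 0 is the complete invariant here: its sign names the subgroup type.


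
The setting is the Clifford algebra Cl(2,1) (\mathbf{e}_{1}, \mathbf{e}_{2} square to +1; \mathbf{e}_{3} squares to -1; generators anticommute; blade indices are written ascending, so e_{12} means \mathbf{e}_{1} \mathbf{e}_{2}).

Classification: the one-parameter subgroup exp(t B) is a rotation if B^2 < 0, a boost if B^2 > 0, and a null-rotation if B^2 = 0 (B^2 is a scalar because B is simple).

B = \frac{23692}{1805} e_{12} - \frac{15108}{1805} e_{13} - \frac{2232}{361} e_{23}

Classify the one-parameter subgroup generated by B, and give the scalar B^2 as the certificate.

B^2 term by term: the squares give (\frac{23692}{1805})^2*(e_{12})^2 + (-\frac{15108}{1805})^2*(e_{13})^2 + (-\frac{2232}{361})^2*(e_{23})^2 = \frac{561310864}{3258025}*(-1) + \frac{228251664}{3258025}*(+1) + \frac{4981824}{130321}*(+1) = -64 (each basis 2-blade squares to minus the product of its generators' squares); cross terms between blades sharing an index anticommute and cancel. So B^2 = -64.
Answer: rotation, certificate B^2 = -64. The invariant at work: B^2 = -64 is unchanged by conjugation, hence its sign classifies the subgroup whatever basis B is written in.


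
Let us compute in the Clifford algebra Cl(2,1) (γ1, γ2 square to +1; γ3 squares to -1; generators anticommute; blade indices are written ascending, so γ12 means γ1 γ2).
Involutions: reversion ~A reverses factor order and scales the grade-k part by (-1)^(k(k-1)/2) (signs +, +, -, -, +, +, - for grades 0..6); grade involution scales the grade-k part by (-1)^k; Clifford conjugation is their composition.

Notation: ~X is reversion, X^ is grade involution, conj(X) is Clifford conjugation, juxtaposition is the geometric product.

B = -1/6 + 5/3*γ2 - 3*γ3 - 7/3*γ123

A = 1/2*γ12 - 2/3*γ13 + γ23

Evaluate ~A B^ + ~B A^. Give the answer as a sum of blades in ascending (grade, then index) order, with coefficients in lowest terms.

first term: -7/2*γ1 + 13/9*γ2 - 1/2*γ3 + 1/12*γ12 - 1/9*γ13 + 1/6*γ23 - 7/18*γ123
second term: 7/2*γ1 - 13/9*γ2 + 1/2*γ3 - 1/12*γ12 + 1/9*γ13 - 1/6*γ23 - 7/18*γ123
Answer: -7/9*γ123


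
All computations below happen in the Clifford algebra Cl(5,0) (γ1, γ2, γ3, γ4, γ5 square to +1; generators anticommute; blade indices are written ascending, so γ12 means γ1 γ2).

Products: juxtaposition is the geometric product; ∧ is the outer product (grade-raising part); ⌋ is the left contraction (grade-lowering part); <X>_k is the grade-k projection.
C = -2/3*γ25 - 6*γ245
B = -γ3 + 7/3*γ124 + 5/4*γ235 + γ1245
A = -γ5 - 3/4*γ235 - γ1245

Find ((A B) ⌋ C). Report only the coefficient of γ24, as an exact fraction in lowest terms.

step 1: -1/16 - 7/3*γ5 - 5/4*γ23 - 3/4*γ25 - γ35 + γ124 - 2*γ134 + 7/3*γ1245 - 7/4*γ1345 + γ12345
step 2: -1/2 - 14/9*γ2 + 9/2*γ4 + 14*γ24 + 1/24*γ25 + 3/8*γ245
Answer: 14


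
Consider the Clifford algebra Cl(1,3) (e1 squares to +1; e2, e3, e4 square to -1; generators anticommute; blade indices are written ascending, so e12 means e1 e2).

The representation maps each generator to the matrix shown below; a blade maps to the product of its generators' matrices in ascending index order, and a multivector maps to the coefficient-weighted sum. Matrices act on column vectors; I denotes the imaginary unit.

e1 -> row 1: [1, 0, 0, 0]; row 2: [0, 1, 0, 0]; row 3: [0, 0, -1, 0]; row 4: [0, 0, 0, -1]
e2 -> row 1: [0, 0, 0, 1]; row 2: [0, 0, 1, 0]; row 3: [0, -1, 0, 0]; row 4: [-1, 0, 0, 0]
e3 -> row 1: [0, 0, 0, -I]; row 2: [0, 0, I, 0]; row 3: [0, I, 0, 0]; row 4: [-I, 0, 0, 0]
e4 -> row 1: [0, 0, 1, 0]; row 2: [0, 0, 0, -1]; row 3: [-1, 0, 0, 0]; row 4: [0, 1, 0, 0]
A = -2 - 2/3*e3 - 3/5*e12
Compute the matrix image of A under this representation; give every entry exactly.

Bivector images (products of the table entries): rho(e12) = rho(e1)rho(e2) = row 1: [0, 0, 0, 1]; row 2: [0, 0, 1, 0]; row 3: [0, 1, 0, 0]; row 4: [1, 0, 0, 0].
M = (-2)*1 + (-2/3)*rho(e3) + (-3/5)*rho(e12), summed entrywise (1 is the identity matrix):
Answer: row 1: [-2, 0, 0, -3/5 + 2*I/3]; row 2: [0, -2, -3/5 - 2*I/3, 0]; row 3: [0, -3/5 - 2*I/3, -2, 0]; row 4: [-3/5 + 2*I/3, 0, 0, -2]


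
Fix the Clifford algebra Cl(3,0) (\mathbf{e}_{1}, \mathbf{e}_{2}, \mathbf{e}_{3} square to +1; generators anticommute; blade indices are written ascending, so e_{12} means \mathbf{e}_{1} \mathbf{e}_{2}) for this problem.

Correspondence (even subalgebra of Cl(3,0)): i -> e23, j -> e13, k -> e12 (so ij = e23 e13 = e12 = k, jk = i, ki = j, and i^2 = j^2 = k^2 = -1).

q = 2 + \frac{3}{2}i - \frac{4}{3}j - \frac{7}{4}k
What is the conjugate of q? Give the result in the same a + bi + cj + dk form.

In blades: q = 2 - \frac{7}{4} e_{12} - \frac{4}{3} e_{13} + \frac{3}{2} e_{23}.
Quaternion conjugation is reversion on the even subalgebra: the scalar is fixed and every grade-2 blade flips sign, giving 2 + \frac{7}{4} e_{12} + \frac{4}{3} e_{13} - \frac{3}{2} e_{23}; translating back:
Answer: 2 - \frac{3}{2}i + \frac{4}{3}j + \frac{7}{4}k


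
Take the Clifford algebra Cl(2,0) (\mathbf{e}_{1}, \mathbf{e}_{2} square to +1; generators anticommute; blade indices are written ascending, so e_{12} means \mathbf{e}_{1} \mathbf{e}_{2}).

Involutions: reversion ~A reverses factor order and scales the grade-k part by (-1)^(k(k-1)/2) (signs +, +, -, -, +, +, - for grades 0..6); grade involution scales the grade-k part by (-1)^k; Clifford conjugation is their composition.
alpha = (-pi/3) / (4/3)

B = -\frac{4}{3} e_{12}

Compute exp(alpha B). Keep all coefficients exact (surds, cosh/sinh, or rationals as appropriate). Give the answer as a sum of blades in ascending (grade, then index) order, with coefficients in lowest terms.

B^2 = (-\frac{4}{3})^2*(e_{12})^2 = \frac{16}{9}*(-1) = -\frac{16}{9} (a basis 2-blade squares to minus the product of its generators' squares).
B^2 = -\frac{16}{9} — circular case — the even/odd split gives cos and sin: l = \frac{4}{3}, alpha*l = - \frac{\pi}{3}, so exp(alpha B) = cos(- \frac{\pi}{3}) + (sin(- \frac{\pi}{3})/(\frac{4}{3}))*B = \frac{1}{2} + (- \frac{3 \sqrt{3}}{8})*B.
Answer: \frac{1}{2} + \frac{\sqrt{3}}{2} e_{12}


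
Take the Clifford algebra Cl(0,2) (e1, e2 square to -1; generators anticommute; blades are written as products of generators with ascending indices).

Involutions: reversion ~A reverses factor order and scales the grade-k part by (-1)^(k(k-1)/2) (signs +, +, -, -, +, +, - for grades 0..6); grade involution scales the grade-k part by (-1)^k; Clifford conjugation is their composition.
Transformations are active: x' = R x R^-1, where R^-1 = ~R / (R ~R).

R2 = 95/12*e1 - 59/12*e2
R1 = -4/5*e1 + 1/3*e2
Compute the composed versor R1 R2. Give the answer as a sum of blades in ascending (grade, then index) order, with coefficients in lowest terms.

Distribute over the terms of R1 (each basis-blade product reordered to ascending indices, repeated generators contracted through their squares):
(-4/5*e1) R2 = 19/3 + 59/15*e1 e2
(1/3*e2) R2 = 59/36 - 95/36*e1 e2
Summing the partial products and collecting blades:
Answer: 287/36 + 233/180*e1 e2


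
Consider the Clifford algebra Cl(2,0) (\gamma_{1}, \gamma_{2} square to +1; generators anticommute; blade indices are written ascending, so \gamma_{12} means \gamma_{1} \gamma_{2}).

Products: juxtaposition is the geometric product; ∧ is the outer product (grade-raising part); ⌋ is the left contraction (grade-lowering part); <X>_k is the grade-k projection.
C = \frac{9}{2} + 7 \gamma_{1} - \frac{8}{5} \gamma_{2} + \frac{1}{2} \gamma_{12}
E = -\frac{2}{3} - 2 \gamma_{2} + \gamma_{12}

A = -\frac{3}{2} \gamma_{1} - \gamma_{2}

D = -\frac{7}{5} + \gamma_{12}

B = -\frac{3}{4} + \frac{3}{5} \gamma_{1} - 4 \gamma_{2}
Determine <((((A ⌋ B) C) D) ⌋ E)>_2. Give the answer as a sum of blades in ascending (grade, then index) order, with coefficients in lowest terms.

step 1: \frac{31}{10}
step 2: \frac{279}{20} + \frac{217}{10} \gamma_{1} - \frac{124}{25} \gamma_{2} + \frac{31}{20} \gamma_{12}
step 3: -\frac{527}{25} - \frac{1271}{50} \gamma_{1} + \frac{7161}{250} \gamma_{2} + \frac{589}{50} \gamma_{12}
step 4: -\frac{41261}{750} - \frac{7161}{250} \gamma_{1} + \frac{837}{50} \gamma_{2} - \frac{527}{25} \gamma_{12}
step 5: -\frac{527}{25} \gamma_{12}
Answer: -\frac{527}{25} \gamma_{12}


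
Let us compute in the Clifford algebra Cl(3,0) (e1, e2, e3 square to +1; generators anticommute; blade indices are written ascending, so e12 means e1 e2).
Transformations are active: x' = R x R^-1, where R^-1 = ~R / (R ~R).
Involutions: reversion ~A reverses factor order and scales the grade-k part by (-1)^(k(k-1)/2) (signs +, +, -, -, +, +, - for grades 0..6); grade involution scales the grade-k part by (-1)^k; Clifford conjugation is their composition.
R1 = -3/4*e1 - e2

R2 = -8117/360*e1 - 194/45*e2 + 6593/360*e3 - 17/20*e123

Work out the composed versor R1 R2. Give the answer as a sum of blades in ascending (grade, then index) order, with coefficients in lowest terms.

Distribute over the terms of R1 (each basis-blade product reordered to ascending indices, repeated generators contracted through their squares):
(-3/4*e1) R2 = 8117/480 + 97/30*e12 - 6593/480*e13 + 51/80*e23
(-e2) R2 = 194/45 - 8117/360*e12 - 17/20*e13 - 6593/360*e23
Summing the partial products and collecting blades:
Answer: 30559/1440 - 6953/360*e12 - 7001/480*e13 - 12727/720*e23


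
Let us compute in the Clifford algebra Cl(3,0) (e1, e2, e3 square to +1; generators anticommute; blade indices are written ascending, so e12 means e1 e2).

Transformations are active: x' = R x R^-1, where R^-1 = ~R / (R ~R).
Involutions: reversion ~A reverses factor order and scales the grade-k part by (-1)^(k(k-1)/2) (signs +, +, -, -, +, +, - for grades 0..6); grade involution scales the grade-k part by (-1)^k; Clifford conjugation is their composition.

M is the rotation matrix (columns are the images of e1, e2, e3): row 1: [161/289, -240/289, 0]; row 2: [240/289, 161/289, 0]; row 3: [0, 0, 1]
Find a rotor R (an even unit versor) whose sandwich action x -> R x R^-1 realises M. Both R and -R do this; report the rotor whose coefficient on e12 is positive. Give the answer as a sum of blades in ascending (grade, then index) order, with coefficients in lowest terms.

Method: write R = a + b12*e12 + b13*e13 + b23*e23 with a^2 + b12^2 + b13^2 + b23^2 = 1 (so R^-1 = ~R). Expanding the columns R e_j ~R gives tr M = 4a^2 - 1 and, from the antisymmetric part, M21 - M12 = -4a*b12, M13 - M31 = 4a*b13, M32 - M23 = -4a*b23.
Here tr M = 611/289, so a^2 = (1 + tr M)/4 = 225/289 and a = ±15/17. Taking a = 15/17: M21 - M12 = 480/289, M13 - M31 = 0, M32 - M23 = 0, giving b12 = -8/17, b13 = 0, b23 = 0, i.e. R = 15/17 - 8/17*e12.
Its e12 coefficient is negative, so report the other preimage -R.
Answer: -15/17 + 8/17*e12. Note: both R and -R realise this M (trace 611/289); the covering map identifies them, and the e12-coefficient sign is the tie-breaker.


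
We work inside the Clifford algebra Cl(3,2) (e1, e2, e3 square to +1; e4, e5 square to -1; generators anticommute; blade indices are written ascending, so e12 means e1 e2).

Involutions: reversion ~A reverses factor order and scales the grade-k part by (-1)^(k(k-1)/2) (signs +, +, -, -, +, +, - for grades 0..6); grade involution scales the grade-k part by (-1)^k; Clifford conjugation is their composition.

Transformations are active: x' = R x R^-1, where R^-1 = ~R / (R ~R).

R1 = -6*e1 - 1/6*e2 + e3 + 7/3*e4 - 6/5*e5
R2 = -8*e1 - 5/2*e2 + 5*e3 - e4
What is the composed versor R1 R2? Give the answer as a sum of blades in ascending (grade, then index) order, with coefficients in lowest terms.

Distribute over the terms of R2 (each basis-blade product reordered to ascending indices, repeated generators contracted through their squares):
R1 (-8*e1) = 48 - 4/3*e12 + 8*e13 + 56/3*e14 - 48/5*e15
R1 (-5/2*e2) = 5/12 + 15*e12 + 5/2*e23 + 35/6*e24 - 3*e25
R1 (5*e3) = 5 - 30*e13 - 5/6*e23 - 35/3*e34 + 6*e35
R1 (-e4) = 7/3 + 6*e14 + 1/6*e24 - e34 - 6/5*e45
Summing the partial products and collecting blades:
Answer: 223/4 + 41/3*e12 - 22*e13 + 74/3*e14 - 48/5*e15 + 5/3*e23 + 6*e24 - 3*e25 - 38/3*e34 + 6*e35 - 6/5*e45


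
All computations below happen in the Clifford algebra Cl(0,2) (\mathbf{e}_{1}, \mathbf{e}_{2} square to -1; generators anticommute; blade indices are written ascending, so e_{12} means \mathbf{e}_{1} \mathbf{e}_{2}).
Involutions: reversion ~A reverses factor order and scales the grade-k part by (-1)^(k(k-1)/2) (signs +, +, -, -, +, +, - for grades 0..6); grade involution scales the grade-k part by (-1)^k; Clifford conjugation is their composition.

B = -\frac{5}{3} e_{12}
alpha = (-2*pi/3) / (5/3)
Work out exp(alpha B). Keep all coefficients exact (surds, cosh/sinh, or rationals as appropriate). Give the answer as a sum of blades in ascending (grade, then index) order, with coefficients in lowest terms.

B^2 = (-\frac{5}{3})^2*(e_{12})^2 = \frac{25}{9}*(-1) = -\frac{25}{9} (a basis 2-blade squares to minus the product of its generators' squares).
B^2 = -\frac{25}{9} — a negative square means the series sums to a rotation: l = \frac{5}{3}, alpha*l = - \frac{2 \pi}{3}, so exp(alpha B) = cos(- \frac{2 \pi}{3}) + (sin(- \frac{2 \pi}{3})/(\frac{5}{3}))*B = - \frac{1}{2} + (- \frac{3 \sqrt{3}}{10})*B.
Answer: - \frac{1}{2} + \frac{\sqrt{3}}{2} e_{12}


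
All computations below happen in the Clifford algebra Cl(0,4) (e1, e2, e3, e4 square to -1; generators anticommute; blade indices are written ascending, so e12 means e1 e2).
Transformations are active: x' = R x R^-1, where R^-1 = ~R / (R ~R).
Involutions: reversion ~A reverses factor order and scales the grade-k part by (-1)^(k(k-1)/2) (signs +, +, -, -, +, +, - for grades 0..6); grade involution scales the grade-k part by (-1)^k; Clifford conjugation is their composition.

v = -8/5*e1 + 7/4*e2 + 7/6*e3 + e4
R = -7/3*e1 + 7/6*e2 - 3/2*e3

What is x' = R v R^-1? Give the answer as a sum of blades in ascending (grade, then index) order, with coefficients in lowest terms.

~R = -7/3*e1 + 7/6*e2 - 3/2*e3, and R ~R = -163/18, so R^-1 = ~R / (-163/18).
R v = -161/40 - 133/60*e12 - 461/90*e13 - 7/3*e14 + 287/72*e23 + 7/6*e24 - 3/2*e34
Answer: -773/1630*e1 - 581/815*e2 - 24451/9780*e3 - e4


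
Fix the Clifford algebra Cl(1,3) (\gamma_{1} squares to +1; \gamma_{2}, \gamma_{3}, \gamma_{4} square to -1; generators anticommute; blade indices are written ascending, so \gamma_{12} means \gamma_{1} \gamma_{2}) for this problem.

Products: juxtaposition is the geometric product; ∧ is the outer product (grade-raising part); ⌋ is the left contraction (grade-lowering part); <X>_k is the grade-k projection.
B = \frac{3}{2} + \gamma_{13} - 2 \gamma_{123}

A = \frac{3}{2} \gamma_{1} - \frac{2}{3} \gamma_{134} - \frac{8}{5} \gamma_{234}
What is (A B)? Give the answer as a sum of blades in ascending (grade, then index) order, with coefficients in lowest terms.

step 1: \frac{9}{4} \gamma_{1} + \frac{3}{2} \gamma_{3} - \frac{2}{3} \gamma_{4} + \frac{16}{5} \gamma_{14} - 3 \gamma_{23} + \frac{4}{3} \gamma_{24} + \frac{8}{5} \gamma_{124} - \gamma_{134} - \frac{12}{5} \gamma_{234}
Answer: \frac{9}{4} \gamma_{1} + \frac{3}{2} \gamma_{3} - \frac{2}{3} \gamma_{4} + \frac{16}{5} \gamma_{14} - 3 \gamma_{23} + \frac{4}{3} \gamma_{24} + \frac{8}{5} \gamma_{124} - \gamma_{134} - \frac{12}{5} \gamma_{234}


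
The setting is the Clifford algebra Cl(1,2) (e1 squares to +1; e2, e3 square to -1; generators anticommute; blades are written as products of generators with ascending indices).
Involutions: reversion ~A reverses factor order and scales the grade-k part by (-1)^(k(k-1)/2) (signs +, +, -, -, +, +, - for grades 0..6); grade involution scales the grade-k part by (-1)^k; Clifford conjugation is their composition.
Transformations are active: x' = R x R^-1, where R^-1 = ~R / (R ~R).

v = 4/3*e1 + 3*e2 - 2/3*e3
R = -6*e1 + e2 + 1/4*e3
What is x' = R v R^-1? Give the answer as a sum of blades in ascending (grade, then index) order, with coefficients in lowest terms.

~R = -6*e1 + e2 + 1/4*e3, and R ~R = 559/16, so R^-1 = ~R / (559/16).
R v = -65/6 - 58/3*e1 e2 + 11/3*e1 e3 - 17/12*e2 e3
Answer: 308/129*e1 - 467/129*e2 + 22/43*e3


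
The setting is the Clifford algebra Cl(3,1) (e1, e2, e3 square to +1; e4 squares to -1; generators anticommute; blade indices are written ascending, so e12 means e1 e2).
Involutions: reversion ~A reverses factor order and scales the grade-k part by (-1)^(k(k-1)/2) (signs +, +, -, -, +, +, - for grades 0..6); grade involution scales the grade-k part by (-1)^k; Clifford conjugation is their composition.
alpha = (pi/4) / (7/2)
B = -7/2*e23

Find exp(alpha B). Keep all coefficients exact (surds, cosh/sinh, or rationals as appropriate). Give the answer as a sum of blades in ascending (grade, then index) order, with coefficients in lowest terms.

B^2 = (-7/2)^2*(e23)^2 = 49/4*(-1) = -49/4 (a basis 2-blade squares to minus the product of its generators' squares).
B^2 = -49/4 — the negative square puts this in the circular regime; l = 7/2, alpha*l = pi/4, so exp(alpha B) = cos(pi/4) + (sin(pi/4)/(7/2))*B = sqrt(2)/2 + (sqrt(2)/7)*B.
Answer: sqrt(2)/2 - sqrt(2)/2*e23


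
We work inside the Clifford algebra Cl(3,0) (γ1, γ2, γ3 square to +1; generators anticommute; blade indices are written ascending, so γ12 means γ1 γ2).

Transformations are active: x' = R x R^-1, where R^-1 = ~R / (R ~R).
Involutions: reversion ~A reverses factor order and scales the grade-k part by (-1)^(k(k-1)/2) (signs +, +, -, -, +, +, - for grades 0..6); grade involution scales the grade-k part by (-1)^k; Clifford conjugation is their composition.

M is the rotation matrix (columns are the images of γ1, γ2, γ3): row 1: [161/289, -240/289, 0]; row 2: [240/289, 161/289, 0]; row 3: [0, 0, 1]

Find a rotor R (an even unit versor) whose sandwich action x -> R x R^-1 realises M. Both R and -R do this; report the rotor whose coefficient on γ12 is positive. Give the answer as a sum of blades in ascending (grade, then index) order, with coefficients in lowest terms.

Method: write R = a + b12*γ12 + b13*γ13 + b23*γ23 with a^2 + b12^2 + b13^2 + b23^2 = 1 (so R^-1 = ~R). Expanding the columns R e_j ~R gives tr M = 4a^2 - 1 and, from the antisymmetric part, M21 - M12 = -4a*b12, M13 - M31 = 4a*b13, M32 - M23 = -4a*b23.
Here tr M = 611/289, so a^2 = (1 + tr M)/4 = 225/289 and a = ±15/17. Taking a = 15/17: M21 - M12 = 480/289, M13 - M31 = 0, M32 - M23 = 0, giving b12 = -8/17, b13 = 0, b23 = 0, i.e. R = 15/17 - 8/17*γ12.
Its γ12 coefficient is negative, so report the other preimage -R.
Answer: -15/17 + 8/17*γ12. Key observation: the double cover Spin(3) -> SO(3) sends R and -R to the same matrix (trace 611/289 here), so the stated sign of the γ12 coefficient is what selects one sheet.


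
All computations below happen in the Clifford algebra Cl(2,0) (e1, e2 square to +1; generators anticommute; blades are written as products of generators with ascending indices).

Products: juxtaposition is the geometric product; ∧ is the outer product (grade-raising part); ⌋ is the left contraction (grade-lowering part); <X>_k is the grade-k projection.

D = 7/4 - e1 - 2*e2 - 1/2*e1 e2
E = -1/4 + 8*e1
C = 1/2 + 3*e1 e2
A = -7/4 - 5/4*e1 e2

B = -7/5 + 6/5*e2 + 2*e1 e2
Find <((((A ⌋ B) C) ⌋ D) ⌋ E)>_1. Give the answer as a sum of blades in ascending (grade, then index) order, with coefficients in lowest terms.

step 1: 99/20 - 21/10*e2 - 7/2*e1 e2
step 2: 519/40 + 63/10*e1 - 21/20*e2 + 131/10*e1 e2
step 3: 4009/160 - 27/2*e1 - 291/10*e2 - 519/80*e1 e2
step 4: -73129/640 + 4009/20*e1
step 5: 4009/20*e1
Answer: 4009/20*e1


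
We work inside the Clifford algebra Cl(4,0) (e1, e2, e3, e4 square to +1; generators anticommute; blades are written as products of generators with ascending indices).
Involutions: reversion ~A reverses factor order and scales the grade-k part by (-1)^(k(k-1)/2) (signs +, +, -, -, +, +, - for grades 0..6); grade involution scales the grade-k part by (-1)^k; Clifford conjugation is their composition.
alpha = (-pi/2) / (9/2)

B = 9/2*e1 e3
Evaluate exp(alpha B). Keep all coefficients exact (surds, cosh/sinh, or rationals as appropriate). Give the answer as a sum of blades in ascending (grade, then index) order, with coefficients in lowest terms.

B^2 = (9/2)^2*(e1 e3)^2 = 81/4*(-1) = -81/4 (a basis 2-blade squares to minus the product of its generators' squares).
B^2 = -81/4 — since the square is negative, the closed form is circular: l = 9/2, alpha*l = -pi/2, so exp(alpha B) = cos(-pi/2) + (sin(-pi/2)/(9/2))*B = 0 + (-2/9)*B.
Answer: -e1 e3


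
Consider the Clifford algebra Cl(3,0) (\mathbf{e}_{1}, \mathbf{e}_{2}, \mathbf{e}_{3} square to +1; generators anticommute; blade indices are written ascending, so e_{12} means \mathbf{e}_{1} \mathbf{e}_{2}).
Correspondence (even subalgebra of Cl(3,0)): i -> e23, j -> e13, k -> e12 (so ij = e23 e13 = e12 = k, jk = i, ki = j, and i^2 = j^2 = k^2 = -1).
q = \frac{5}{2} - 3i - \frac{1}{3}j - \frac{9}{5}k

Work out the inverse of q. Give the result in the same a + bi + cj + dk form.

In blades: q = \frac{5}{2} - \frac{9}{5} e_{12} - \frac{1}{3} e_{13} - 3 e_{23}.
With qbar = \frac{5}{2} + \frac{9}{5} e_{12} + \frac{1}{3} e_{13} + 3 e_{23} (scalar fixed, mapped units negated), q qbar = \frac{16741}{900} (the sum of squared coefficients), so q^-1 = qbar / (\frac{16741}{900}) = \frac{2250}{16741} + \frac{1620}{16741} e_{12} + \frac{300}{16741} e_{13} + \frac{2700}{16741} e_{23}; translating back:
Answer: \frac{2250}{16741} + \frac{2700}{16741}i + \frac{300}{16741}j + \frac{1620}{16741}k


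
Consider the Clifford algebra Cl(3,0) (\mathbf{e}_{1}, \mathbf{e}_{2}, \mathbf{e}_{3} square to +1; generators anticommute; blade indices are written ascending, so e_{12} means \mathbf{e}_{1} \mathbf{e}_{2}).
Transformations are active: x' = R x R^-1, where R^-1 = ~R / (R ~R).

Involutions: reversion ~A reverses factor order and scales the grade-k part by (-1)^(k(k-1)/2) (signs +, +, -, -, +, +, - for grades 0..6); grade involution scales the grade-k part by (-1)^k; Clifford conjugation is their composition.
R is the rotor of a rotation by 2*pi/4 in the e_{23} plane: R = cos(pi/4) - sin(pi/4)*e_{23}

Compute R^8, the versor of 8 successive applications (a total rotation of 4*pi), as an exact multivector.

Because a rotor carries half the rotation angle, composing 8 copies of this e_{23}-plane rotor multiplies the phase: 8*(pi/4) = 2 \pi, hence R^8 = cos(2 \pi) - sin(2 \pi)*e_{23}.
cos(2 \pi) = 1 and sin(2 \pi) = 0, so R^8 = 1. The total rotation 4*pi is 2 full turns, so every vector returns to itself, yet the rotor is +1, back on the identity sheet (an even number of 2*pi turns).
Answer: 1


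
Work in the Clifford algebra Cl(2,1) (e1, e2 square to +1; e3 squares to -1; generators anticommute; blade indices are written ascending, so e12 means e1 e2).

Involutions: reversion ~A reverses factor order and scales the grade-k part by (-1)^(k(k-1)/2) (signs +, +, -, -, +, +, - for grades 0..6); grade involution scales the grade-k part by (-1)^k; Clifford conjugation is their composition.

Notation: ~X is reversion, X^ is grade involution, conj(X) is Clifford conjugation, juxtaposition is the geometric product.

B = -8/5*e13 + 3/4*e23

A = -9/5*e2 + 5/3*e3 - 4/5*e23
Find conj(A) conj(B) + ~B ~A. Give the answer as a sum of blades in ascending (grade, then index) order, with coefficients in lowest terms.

first term: -3/5 - 8/3*e1 + 5/4*e2 - 27/20*e3 - 32/25*e12 - 72/25*e123
second term: -3/5 - 8/3*e1 + 5/4*e2 - 27/20*e3 + 32/25*e12 + 72/25*e123
Answer: -6/5 - 16/3*e1 + 5/2*e2 - 27/10*e3


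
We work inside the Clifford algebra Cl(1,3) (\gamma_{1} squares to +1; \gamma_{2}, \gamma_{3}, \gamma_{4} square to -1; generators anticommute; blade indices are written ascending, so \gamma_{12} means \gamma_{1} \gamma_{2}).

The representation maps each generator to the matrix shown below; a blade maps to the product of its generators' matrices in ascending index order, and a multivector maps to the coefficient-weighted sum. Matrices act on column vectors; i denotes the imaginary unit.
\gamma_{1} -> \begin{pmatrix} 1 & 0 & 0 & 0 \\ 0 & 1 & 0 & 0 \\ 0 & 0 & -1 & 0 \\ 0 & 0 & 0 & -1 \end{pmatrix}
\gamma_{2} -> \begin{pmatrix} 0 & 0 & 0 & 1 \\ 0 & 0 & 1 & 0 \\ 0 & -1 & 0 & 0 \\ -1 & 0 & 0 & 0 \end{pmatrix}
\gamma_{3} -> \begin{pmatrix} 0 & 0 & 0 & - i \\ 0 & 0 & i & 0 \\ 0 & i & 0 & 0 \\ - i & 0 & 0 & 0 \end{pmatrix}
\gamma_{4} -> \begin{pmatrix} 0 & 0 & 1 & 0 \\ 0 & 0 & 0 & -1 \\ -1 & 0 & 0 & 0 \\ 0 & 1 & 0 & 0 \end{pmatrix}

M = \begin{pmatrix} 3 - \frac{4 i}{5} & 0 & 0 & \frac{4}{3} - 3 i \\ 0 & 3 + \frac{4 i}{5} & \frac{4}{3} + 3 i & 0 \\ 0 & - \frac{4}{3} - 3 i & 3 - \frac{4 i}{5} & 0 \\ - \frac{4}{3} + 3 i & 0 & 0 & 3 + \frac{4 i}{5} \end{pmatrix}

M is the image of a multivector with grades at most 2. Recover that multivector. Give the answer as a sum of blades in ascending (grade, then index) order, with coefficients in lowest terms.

Method: the blade images are trace-orthogonal — tr(rho(e_A) rho(e_B)^-1) = 4 if A = B and 0 otherwise — and rho(e_A)^-1 = (e_A)^2 * rho(e_A) with (e_A)^2 = +1 or -1, so the coefficient of e_A in the preimage is (e_A)^2 * tr(M rho(e_A))/4.
Nonzero projections over blades of grade <= 2: 1: (1)^2 = +1, tr(M 1) = 12, coefficient 3; \gamma_{2}: (\gamma_{2})^2 = -1, tr(M rho(\gamma_{2})) = - \frac{16}{3}, coefficient \frac{4}{3}; \gamma_{13}: (\gamma_{13})^2 = +1, tr(M rho(\gamma_{13})) = 12, coefficient 3; \gamma_{23}: (\gamma_{23})^2 = -1, tr(M rho(\gamma_{23})) = - \frac{16}{5}, coefficient \frac{4}{5}. Every other blade of grade <= 2 projects to 0.
Answer: 3 + \frac{4}{3} \gamma_{2} + 3 \gamma_{13} + \frac{4}{5} \gamma_{23}


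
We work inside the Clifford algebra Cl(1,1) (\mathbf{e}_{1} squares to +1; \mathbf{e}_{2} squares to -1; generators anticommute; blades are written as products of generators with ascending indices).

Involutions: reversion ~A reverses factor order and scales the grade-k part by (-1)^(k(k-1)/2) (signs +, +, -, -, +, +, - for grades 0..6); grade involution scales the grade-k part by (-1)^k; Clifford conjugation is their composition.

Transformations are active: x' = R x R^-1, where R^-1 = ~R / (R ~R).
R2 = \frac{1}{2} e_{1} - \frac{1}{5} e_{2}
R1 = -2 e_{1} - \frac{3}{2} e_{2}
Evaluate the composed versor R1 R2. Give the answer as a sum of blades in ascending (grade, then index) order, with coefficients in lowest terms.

Distribute over the terms of R1 (each basis-blade product reordered to ascending indices, repeated generators contracted through their squares):
(-2 e_{1}) R2 = -1 + \frac{2}{5} e_{1} e_{2}
(-\frac{3}{2} e_{2}) R2 = -\frac{3}{10} + \frac{3}{4} e_{1} e_{2}
Summing the partial products and collecting blades:
Answer: -\frac{13}{10} + \frac{23}{20} e_{1} e_{2}


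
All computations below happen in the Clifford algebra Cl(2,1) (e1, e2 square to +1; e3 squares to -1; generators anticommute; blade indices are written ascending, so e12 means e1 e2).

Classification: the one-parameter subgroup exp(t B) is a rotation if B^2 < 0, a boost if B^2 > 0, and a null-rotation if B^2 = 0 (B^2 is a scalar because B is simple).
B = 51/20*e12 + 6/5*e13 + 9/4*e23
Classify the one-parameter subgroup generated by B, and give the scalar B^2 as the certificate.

B^2 term by term: the squares give (51/20)^2*(e12)^2 + (6/5)^2*(e13)^2 + (9/4)^2*(e23)^2 = 2601/400*(-1) + 36/25*(+1) + 81/16*(+1) = 0 (each basis 2-blade squares to minus the product of its generators' squares); cross terms between blades sharing an index anticommute and cancel. So B^2 = 0.
Answer: null-rotation, certificate B^2 = 0. The class reads off the invariant scalar 0 directly.


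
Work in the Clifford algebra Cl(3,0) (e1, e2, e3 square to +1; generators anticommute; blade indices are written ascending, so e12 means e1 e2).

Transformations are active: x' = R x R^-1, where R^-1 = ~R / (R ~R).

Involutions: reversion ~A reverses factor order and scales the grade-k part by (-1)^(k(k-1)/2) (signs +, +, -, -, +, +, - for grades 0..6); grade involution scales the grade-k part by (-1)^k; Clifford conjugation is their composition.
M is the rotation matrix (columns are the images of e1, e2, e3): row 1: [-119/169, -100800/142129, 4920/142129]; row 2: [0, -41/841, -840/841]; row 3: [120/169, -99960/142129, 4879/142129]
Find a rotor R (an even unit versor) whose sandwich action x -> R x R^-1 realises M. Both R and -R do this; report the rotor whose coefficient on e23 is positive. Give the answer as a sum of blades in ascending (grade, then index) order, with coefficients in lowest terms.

Method: write R = a + b12*e12 + b13*e13 + b23*e23 with a^2 + b12^2 + b13^2 + b23^2 = 1 (so R^-1 = ~R). Expanding the columns R e_j ~R gives tr M = 4a^2 - 1 and, from the antisymmetric part, M21 - M12 = -4a*b12, M13 - M31 = 4a*b13, M32 - M23 = -4a*b23.
Here tr M = -102129/142129, so a^2 = (1 + tr M)/4 = 10000/142129 and a = ±100/377. Taking a = 100/377: M21 - M12 = 100800/142129, M13 - M31 = -96000/142129, M32 - M23 = 42000/142129, giving b12 = -252/377, b13 = -240/377, b23 = -105/377, i.e. R = 100/377 - 252/377*e12 - 240/377*e13 - 105/377*e23.
Its e23 coefficient is negative, so report the other preimage -R.
Answer: -100/377 + 252/377*e12 + 240/377*e13 + 105/377*e23. Sheet selection: the two-to-one cover makes ±R indistinguishable at the matrix level (trace -102129/142129), so uniqueness comes from the required sign on e23.


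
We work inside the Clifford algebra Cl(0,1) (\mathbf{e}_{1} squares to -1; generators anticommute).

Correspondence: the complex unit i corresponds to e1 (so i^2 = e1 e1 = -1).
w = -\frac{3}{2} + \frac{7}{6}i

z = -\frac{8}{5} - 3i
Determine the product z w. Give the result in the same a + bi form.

In blades: z = -\frac{8}{5} - 3 e_{1}, w = -\frac{3}{2} + \frac{7}{6} e_{1}.
Distribute z over w term by term (generator squares from the signature, products reordered to ascending indices): (-\frac{8}{5})*w = \frac{12}{5} - \frac{28}{15} e_{1}; (-3 e_{1})*w = \frac{7}{2} + \frac{9}{2} e_{1}.
Sum: \frac{59}{10} + \frac{79}{30} e_{1}; translating back through the correspondence:
Answer: \frac{59}{10} + \frac{79}{30}i


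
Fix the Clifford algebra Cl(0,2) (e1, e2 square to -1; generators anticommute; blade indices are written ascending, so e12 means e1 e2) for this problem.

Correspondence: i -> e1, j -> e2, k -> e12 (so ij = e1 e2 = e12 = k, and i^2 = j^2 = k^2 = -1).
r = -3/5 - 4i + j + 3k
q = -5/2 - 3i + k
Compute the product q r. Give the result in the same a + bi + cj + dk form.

In blades: q = -5/2 - 3*e1 + e12, r = -3/5 - 4*e1 + e2 + 3*e12.
Distribute q over r term by term (generator squares from the signature, products reordered to ascending indices): (-5/2)*r = 3/2 + 10*e1 - 5/2*e2 - 15/2*e12; (-3*e1)*r = -12 + 9/5*e1 + 9*e2 - 3*e12; (e12)*r = -3 - e1 - 4*e2 - 3/5*e12.
Sum: -27/2 + 54/5*e1 + 5/2*e2 - 111/10*e12; translating back through the correspondence:
Answer: -27/2 + 54/5*i + 5/2*j - 111/10*k
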